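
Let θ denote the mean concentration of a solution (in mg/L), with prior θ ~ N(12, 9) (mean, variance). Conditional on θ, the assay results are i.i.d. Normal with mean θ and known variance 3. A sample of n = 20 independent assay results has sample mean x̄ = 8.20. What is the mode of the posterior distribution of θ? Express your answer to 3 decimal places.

n = 20, x̄ = 8.20.
For a Normal prior and Normal likelihood with known variance, the posterior is Normal; its mode equals its mean, the precision-weighted average.
Prior precision 1/σ₀² = 1/9; data precision n/σ² = 20/3.
θ̂ = ((1/9)·12 + (20/3)·8.2) / (1/9 + 20/3) = 56/(61/9) = 504/61 ≈ 8.262.

θ̂_MAP = 8.262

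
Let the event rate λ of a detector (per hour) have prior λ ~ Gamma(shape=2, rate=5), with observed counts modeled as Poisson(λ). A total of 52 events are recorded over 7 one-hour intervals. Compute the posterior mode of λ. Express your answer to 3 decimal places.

λ̂_MAP = 4.417

Σxᵢ = 52, n = 7.
Posterior ∝ λe^(−5λ) · λ^52e^(−7λ) = λ^53e^(−12λ), i.e. Gamma(shape=54, rate=12).
The mode of a Gamma(a, b) with a ≥ 1 (shape–rate) is (a−1)/b = 53/12 ≈ 4.417.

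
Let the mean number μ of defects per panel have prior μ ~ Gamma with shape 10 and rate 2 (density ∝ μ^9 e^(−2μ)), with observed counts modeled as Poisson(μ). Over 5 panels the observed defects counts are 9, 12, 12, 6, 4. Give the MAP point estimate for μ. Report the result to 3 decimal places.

Σxᵢ = 9+12+12+6+4 = 43, with n = 5.
Posterior ∝ μ^9e^(−2μ) · μ^43e^(−5μ) = μ^52e^(−7μ), i.e. Gamma(shape=53, rate=7).
The mode of a Gamma(a, b) with a ≥ 1 (shape–rate) is (a−1)/b = 52/7 ≈ 7.429.

μ̂_MAP = 7.429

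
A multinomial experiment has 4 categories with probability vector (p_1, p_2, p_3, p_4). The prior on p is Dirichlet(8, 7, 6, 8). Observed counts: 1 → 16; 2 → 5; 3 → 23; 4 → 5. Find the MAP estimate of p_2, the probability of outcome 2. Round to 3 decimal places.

The posterior is Dirichlet(αᵢ + nᵢ) = Dirichlet(24, 12, 29, 13).
For a Dirichlet(a₁,…,a_K) with all aᵢ > 1, the mode has j-th component (aⱼ − 1)/(Σaᵢ − K).
Here Σaᵢ = 78 and K = 4, so p_2 = (12 − 1)/(78 − 4) = 11/74 ≈ 0.149.

MAP estimate: 0.149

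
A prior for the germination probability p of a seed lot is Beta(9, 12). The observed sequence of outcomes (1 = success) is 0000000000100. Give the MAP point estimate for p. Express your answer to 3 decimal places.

p̂_MAP = 0.281

Prior: Beta(9, 12).
Data: 1 success in 13 trials (from the sequence). The binomial likelihood contributes p(1−p)^12, so the posterior is Beta(9+1, 12+12) = Beta(10, 24).
For Beta(a, b) with a, b > 1 the mode is (a−1)/(a+b−2) = 9/32 ≈ 0.281.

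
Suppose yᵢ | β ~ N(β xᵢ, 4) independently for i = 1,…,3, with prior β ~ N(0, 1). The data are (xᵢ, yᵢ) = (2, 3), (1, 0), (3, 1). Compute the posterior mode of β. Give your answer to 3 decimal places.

β̂_MAP = 0.500

log p(β | y) = −Σ(yᵢ − βxᵢ)²/(2·4) − β²/(2·1) + const.
Setting the derivative to zero: Σxᵢ(yᵢ − βxᵢ)/4 − β/1 = 0, so β = Σxᵢyᵢ / (Σxᵢ² + σ²/τ²).
Σxᵢyᵢ = 2·3 + 1·0 + 3·1 = 9; Σxᵢ² = 14; σ²/τ² = 4.
β̂_MAP = 9 / (14 + 4) = 9/18 ≈ 0.500.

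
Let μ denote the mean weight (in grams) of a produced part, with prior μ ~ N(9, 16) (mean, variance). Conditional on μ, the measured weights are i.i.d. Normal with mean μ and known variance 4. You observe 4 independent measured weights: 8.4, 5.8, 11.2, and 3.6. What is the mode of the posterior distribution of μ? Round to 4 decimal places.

n = 4; x̄ = (8.4 + 5.8 + 11.2 + 3.6)/4 = 29/4 = 7.25.
For a Normal prior and Normal likelihood with known variance, the posterior is Normal; its mode equals its mean, the precision-weighted average.
Prior precision 1/σ₀² = 1/16 = 0.0625; data precision n/σ² = 4/4 = 1.
μ̂ = (0.0625·9 + 1·7.25) / (0.0625 + 1) = 7.8125/1.0625 = 125/17 ≈ 7.3529.

μ̂_MAP = 7.3529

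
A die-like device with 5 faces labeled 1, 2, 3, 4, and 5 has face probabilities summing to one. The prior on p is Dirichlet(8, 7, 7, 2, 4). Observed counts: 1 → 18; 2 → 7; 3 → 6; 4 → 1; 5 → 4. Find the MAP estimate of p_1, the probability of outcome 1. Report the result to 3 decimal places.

MAP estimate: 0.424

The posterior is Dirichlet(αᵢ + nᵢ) = Dirichlet(26, 14, 13, 3, 8).
For a Dirichlet(a₁,…,a_K) with all aᵢ > 1, the mode has j-th component (aⱼ − 1)/(Σaᵢ − K).
Here Σaᵢ = 64 and K = 5, so p_1 = (26 − 1)/(64 − 5) = 25/59 ≈ 0.424.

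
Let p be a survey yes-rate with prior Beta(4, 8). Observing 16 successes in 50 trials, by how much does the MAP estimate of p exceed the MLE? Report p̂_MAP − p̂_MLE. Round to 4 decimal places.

MAP − MLE = -0.0033

Posterior is Beta(20, 42); MAP = (20−1)/(62−2) = 19/60 ≈ 0.31667.
MLE ignores the prior: p̂_MLE = k/n = 16/50 ≈ 0.32000.
Difference = 19/60 − 16/50 = -1/300 ≈ -0.0033.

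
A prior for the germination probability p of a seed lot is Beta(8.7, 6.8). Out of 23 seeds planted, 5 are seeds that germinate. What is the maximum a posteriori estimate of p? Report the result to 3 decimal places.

p̂_MAP = 0.348

Prior: Beta(8.7, 6.8).
Data: 5 successes in 23 trials. The binomial likelihood contributes p^5(1−p)^18, so the posterior is Beta(8.7+5, 6.8+18) = Beta(13.7, 24.8).
For Beta(a, b) with a, b > 1 the mode is (a−1)/(a+b−2) = 12.7/36.5 ≈ 0.348.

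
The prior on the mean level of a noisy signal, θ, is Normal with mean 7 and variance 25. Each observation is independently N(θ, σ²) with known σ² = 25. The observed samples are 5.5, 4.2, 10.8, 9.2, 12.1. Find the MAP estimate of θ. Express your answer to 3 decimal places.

θ̂_MAP = 8.133

n = 5; x̄ = (5.5 + 4.2 + 10.8 + 9.2 + 12.1)/5 = 41.8/5 = 8.36.
For a Normal prior and Normal likelihood with known variance, the posterior is Normal; its mode equals its mean, the precision-weighted average.
Prior precision 1/σ₀² = 1/25 = 0.04; data precision n/σ² = 5/25 = 0.2.
θ̂ = (0.04·7 + 0.2·8.36) / (0.04 + 0.2) = 1.952/0.24 = 122/15 ≈ 8.133.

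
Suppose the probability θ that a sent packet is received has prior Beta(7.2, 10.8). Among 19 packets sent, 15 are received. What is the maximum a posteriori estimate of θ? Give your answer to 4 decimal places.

θ̂_MAP = 0.6057

Prior: Beta(7.2, 10.8).
Data: 15 successes in 19 trials. The binomial likelihood contributes θ^15(1−θ)^4, so the posterior is Beta(7.2+15, 10.8+4) = Beta(22.2, 14.8).
For Beta(a, b) with a, b > 1 the mode is (a−1)/(a+b−2) = 21.2/35 ≈ 0.6057.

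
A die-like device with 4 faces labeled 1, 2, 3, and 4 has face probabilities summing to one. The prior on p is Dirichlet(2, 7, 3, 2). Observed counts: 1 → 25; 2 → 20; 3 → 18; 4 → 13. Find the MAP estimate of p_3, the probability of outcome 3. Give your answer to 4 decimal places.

The posterior is Dirichlet(αᵢ + nᵢ) = Dirichlet(27, 27, 21, 15).
For a Dirichlet(a₁,…,a_K) with all aᵢ > 1, the mode has j-th component (aⱼ − 1)/(Σaᵢ − K).
Here Σaᵢ = 90 and K = 4, so p_3 = (21 − 1)/(90 − 4) = 20/86 ≈ 0.2326.

MAP estimate: 0.2326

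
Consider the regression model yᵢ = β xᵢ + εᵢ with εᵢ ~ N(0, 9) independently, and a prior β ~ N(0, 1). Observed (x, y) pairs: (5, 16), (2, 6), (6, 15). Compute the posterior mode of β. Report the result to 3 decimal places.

log p(β | y) = −Σ(yᵢ − βxᵢ)²/(2·9) − β²/(2·1) + const.
Setting the derivative to zero: Σxᵢ(yᵢ − βxᵢ)/9 − β/1 = 0, so β = Σxᵢyᵢ / (Σxᵢ² + σ²/τ²).
Σxᵢyᵢ = 5·16 + 2·6 + 6·15 = 182; Σxᵢ² = 65; σ²/τ² = 9.
β̂_MAP = 182 / (65 + 9) = 182/74 ≈ 2.459.

β̂_MAP = 2.459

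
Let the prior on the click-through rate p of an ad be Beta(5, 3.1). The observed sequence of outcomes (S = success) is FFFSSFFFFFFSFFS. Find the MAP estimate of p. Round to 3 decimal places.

Prior: Beta(5, 3.1).
Data: 4 successes in 15 trials (from the sequence). The binomial likelihood contributes p^4(1−p)^11, so the posterior is Beta(5+4, 3.1+11) = Beta(9, 14.1).
For Beta(a, b) with a, b > 1 the mode is (a−1)/(a+b−2) = 8/21.1 ≈ 0.379.

p̂_MAP = 0.379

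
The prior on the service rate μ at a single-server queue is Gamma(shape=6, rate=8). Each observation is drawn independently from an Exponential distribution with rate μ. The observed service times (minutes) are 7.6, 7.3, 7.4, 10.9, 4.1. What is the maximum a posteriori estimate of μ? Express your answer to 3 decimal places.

The Exponential(rate=μ) likelihood is ∝ μ^n e^(−μΣtᵢ). Here n = 5 and Σtᵢ = 7.6 + 7.3 + 7.4 + 10.9 + 4.1 = 37.3.
Posterior ∝ μ^5e^(−8μ) · μ^5e^(−37.3μ) = μ^10e^(−45.3μ), i.e. Gamma(11, 45.3).
Mode = (a−1)/b = 10/45.3 ≈ 0.221.

μ̂_MAP = 0.221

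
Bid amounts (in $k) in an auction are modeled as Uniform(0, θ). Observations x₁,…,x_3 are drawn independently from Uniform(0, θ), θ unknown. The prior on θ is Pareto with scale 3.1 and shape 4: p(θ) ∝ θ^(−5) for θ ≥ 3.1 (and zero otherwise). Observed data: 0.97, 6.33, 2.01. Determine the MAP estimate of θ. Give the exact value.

θ̂_MAP = 6.33

The Uniform(0, θ) likelihood is θ^(−n) for θ ≥ max(xᵢ), zero otherwise. Here max(xᵢ) = 6.33.
Posterior ∝ θ^(−5) · θ^(−3) = θ^(−8) on θ ≥ max(3.1, 6.33) = 6.33.
This density is strictly decreasing in θ, so the posterior mode lies at the lower boundary of the support.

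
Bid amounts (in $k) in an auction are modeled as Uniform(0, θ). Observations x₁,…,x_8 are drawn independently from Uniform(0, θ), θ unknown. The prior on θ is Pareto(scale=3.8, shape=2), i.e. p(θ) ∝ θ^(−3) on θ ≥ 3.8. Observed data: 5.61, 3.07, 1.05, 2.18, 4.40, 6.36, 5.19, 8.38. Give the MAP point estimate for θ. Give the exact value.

θ̂_MAP = 8.38

The Uniform(0, θ) likelihood is θ^(−n) for θ ≥ max(xᵢ), zero otherwise. Here max(xᵢ) = 8.38.
Posterior ∝ θ^(−3) · θ^(−8) = θ^(−11) on θ ≥ max(3.8, 8.38) = 8.38.
This density is strictly decreasing in θ, so the posterior mode lies at the lower boundary of the support.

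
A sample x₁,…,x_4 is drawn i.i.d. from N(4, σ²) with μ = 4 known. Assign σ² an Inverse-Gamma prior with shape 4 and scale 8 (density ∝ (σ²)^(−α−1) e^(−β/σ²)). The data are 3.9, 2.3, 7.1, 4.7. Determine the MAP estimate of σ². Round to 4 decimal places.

Sum of squared deviations about the known mean: SS = (3.9−4)² + (2.3−4)² + (7.1−4)² + (4.7−4)² = 13.
The Normal likelihood contributes (σ²)^(−n/2) exp(−SS/(2σ²)), so the posterior is Inverse-Gamma(α + n/2, β + SS/2) = Inverse-Gamma(6, 14.5).
The mode of Inverse-Gamma(a, b) is b/(a+1) = 14.5/7 ≈ 2.0714.

σ̂²_MAP = 2.0714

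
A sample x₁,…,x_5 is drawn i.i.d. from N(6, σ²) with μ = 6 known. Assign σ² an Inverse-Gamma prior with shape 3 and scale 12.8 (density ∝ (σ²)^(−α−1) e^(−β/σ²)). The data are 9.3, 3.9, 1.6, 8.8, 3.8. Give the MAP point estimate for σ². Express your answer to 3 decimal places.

σ̂²_MAP = 5.611

Sum of squared deviations about the known mean: SS = (9.3−6)² + (3.9−6)² + (1.6−6)² + (8.8−6)² + (3.8−6)² = 47.34.
The Normal likelihood contributes (σ²)^(−n/2) exp(−SS/(2σ²)), so the posterior is Inverse-Gamma(α + n/2, β + SS/2) = Inverse-Gamma(5.5, 36.47).
The mode of Inverse-Gamma(a, b) is b/(a+1) = 36.47/6.5 ≈ 5.611.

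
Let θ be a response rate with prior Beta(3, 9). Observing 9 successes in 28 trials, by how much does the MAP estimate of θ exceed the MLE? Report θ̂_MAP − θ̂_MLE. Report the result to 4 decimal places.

MAP − MLE = -0.0320

Posterior is Beta(12, 28); MAP = (12−1)/(40−2) = 11/38 ≈ 0.28947.
MLE ignores the prior: θ̂_MLE = k/n = 9/28 ≈ 0.32143.
Difference = 11/38 − 9/28 = -17/532 ≈ -0.0320.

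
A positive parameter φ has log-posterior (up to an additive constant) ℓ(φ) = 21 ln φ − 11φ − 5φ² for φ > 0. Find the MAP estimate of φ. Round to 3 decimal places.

ℓ'(φ) = 21/φ − 11 − 10φ. Setting this to zero and multiplying by φ: 10φ² + 11φ − 21 = 0.
φ = (−11 + √(11² + 4·10·21)) / (2·10) = (−11 + √961) / 20 = (−11 + 31)/20 = 1.
ℓ''(φ) = −21/φ² − 10 < 0, confirming a maximum.

φ̂_MAP = 1.000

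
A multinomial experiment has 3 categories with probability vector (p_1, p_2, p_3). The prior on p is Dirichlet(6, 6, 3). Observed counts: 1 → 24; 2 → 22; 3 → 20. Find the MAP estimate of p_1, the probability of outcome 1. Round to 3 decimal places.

MAP estimate: 0.372

The posterior is Dirichlet(αᵢ + nᵢ) = Dirichlet(30, 28, 23).
For a Dirichlet(a₁,…,a_K) with all aᵢ > 1, the mode has j-th component (aⱼ − 1)/(Σaᵢ − K).
Here Σaᵢ = 81 and K = 3, so p_1 = (30 − 1)/(81 − 3) = 29/78 ≈ 0.372.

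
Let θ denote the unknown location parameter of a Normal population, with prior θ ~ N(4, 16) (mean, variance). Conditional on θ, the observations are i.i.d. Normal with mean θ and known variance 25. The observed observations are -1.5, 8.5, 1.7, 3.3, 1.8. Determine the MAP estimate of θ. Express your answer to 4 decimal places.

n = 5; x̄ = ((-1.5) + 8.5 + 1.7 + 3.3 + 1.8)/5 = 13.8/5 = 2.76.
For a Normal prior and Normal likelihood with known variance, the posterior is Normal; its mode equals its mean, the precision-weighted average.
Prior precision 1/σ₀² = 1/16 = 0.0625; data precision n/σ² = 5/25 = 0.2.
θ̂ = (0.0625·4 + 0.2·2.76) / (0.0625 + 0.2) = 0.802/0.2625 = 1604/525 ≈ 3.0552.

θ̂_MAP = 3.0552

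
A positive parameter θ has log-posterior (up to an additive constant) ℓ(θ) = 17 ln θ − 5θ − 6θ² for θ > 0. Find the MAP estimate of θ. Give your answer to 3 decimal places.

θ̂_MAP = 1.000

ℓ'(θ) = 17/θ − 5 − 12θ. Setting this to zero and multiplying by θ: 12θ² + 5θ − 17 = 0.
θ = (−5 + √(5² + 4·12·17)) / (2·12) = (−5 + √841) / 24 = (−5 + 29)/24 = 1.
ℓ''(θ) = −17/θ² − 12 < 0, confirming a maximum.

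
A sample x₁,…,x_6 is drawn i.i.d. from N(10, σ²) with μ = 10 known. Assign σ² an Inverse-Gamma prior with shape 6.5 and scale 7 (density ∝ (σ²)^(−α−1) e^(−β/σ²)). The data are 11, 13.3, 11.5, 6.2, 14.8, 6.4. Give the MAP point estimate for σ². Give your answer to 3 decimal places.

σ̂²_MAP = 3.742

Sum of squared deviations about the known mean: SS = (11−10)² + (13.3−10)² + (11.5−10)² + (6.2−10)² + (14.8−10)² + (6.4−10)² = 64.58.
The Normal likelihood contributes (σ²)^(−n/2) exp(−SS/(2σ²)), so the posterior is Inverse-Gamma(α + n/2, β + SS/2) = Inverse-Gamma(9.5, 39.29).
The mode of Inverse-Gamma(a, b) is b/(a+1) = 39.29/10.5 ≈ 3.742.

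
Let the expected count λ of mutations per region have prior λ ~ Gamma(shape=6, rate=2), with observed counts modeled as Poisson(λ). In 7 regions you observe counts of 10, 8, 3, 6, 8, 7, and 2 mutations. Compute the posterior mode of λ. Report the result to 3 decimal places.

Σxᵢ = 10+8+3+6+8+7+2 = 44, with n = 7.
Posterior ∝ λ^5e^(−2λ) · λ^44e^(−7λ) = λ^49e^(−9λ), i.e. Gamma(shape=50, rate=9).
The mode of a Gamma(a, b) with a ≥ 1 (shape–rate) is (a−1)/b = 49/9 ≈ 5.444.

λ̂_MAP = 5.444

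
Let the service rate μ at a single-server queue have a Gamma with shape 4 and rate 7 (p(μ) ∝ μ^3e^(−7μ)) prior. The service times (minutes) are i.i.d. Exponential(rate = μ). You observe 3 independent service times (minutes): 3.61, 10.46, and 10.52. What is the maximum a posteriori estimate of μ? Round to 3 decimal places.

μ̂_MAP = 0.190

The Exponential(rate=μ) likelihood is ∝ μ^n e^(−μΣtᵢ). Here n = 3 and Σtᵢ = 3.61 + 10.46 + 10.52 = 24.59.
Posterior ∝ μ^3e^(−7μ) · μ^3e^(−24.59μ) = μ^6e^(−31.59μ), i.e. Gamma(7, 31.59).
Mode = (a−1)/b = 6/31.59 ≈ 0.190.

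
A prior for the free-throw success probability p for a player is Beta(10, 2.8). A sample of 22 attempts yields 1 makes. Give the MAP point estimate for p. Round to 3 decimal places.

Prior: Beta(10, 2.8).
Data: 1 success in 22 trials. The binomial likelihood contributes p(1−p)^21, so the posterior is Beta(10+1, 2.8+21) = Beta(11, 23.8).
For Beta(a, b) with a, b > 1 the mode is (a−1)/(a+b−2) = 10/32.8 ≈ 0.305.

p̂_MAP = 0.305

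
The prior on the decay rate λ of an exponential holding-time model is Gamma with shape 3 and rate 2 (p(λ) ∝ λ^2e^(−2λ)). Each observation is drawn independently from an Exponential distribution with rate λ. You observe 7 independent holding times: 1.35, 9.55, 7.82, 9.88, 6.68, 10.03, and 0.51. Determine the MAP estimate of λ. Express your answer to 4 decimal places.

The Exponential(rate=λ) likelihood is ∝ λ^n e^(−λΣtᵢ). Here n = 7 and Σtᵢ = 1.35 + 9.55 + 7.82 + 9.88 + 6.68 + 10.03 + 0.51 = 45.82.
Posterior ∝ λ^2e^(−2λ) · λ^7e^(−45.82λ) = λ^9e^(−47.82λ), i.e. Gamma(10, 47.82).
Mode = (a−1)/b = 9/47.82 ≈ 0.1882.

λ̂_MAP = 0.1882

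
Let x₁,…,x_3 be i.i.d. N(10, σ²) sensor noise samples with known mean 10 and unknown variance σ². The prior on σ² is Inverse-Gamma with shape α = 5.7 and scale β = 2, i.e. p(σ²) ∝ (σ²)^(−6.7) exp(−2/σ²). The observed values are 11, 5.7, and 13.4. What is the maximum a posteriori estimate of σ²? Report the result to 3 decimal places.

Sum of squared deviations about the known mean: SS = (11−10)² + (5.7−10)² + (13.4−10)² = 31.05.
The Normal likelihood contributes (σ²)^(−n/2) exp(−SS/(2σ²)), so the posterior is Inverse-Gamma(α + n/2, β + SS/2) = Inverse-Gamma(7.2, 17.525).
The mode of Inverse-Gamma(a, b) is b/(a+1) = 17.525/8.2 ≈ 2.137.

σ̂²_MAP = 2.137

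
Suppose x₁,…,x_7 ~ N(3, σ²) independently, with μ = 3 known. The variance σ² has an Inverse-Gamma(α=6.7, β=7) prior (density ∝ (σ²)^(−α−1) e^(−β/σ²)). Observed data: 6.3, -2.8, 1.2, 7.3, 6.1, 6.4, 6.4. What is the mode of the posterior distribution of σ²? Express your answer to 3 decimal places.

Sum of squared deviations about the known mean: SS = (6.3−3)² + (-2.8−3)² + (1.2−3)² + (7.3−3)² + (6.1−3)² + (6.4−3)² + (6.4−3)² = 98.99.
The Normal likelihood contributes (σ²)^(−n/2) exp(−SS/(2σ²)), so the posterior is Inverse-Gamma(α + n/2, β + SS/2) = Inverse-Gamma(10.2, 56.495).
The mode of Inverse-Gamma(a, b) is b/(a+1) = 56.495/11.2 ≈ 5.044.

σ̂²_MAP = 5.044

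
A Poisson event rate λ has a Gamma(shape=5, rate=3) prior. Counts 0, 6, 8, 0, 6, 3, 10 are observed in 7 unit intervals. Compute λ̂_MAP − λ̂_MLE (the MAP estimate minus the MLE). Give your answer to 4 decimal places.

Σxᵢ = 33. Posterior is Gamma(38, 10); MAP = (38−1)/10 = 37/10 ≈ 3.70000.
MLE = x̄ = 33/7 ≈ 4.71429.
Difference = 37/10 − 33/7 = -71/70 ≈ -1.0143.

MAP − MLE = -1.0143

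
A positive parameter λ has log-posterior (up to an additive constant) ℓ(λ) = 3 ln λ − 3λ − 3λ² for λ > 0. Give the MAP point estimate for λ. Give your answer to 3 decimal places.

λ̂_MAP = 0.500

ℓ'(λ) = 3/λ − 3 − 6λ. Setting this to zero and multiplying by λ: 6λ² + 3λ − 3 = 0.
λ = (−3 + √(3² + 4·6·3)) / (2·6) = (−3 + √81) / 12 = (−3 + 9)/12 = 1/2.
ℓ''(λ) = −3/λ² − 6 < 0, confirming a maximum.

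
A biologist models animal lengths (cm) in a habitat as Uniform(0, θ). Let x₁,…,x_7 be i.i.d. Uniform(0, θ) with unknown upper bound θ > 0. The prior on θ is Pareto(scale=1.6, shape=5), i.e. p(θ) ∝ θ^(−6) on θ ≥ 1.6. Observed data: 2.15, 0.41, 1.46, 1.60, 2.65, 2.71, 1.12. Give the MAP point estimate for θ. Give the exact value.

θ̂_MAP = 2.71

The Uniform(0, θ) likelihood is θ^(−n) for θ ≥ max(xᵢ), zero otherwise. Here max(xᵢ) = 2.71.
Posterior ∝ θ^(−6) · θ^(−7) = θ^(−13) on θ ≥ max(1.6, 2.71) = 2.71.
This density is strictly decreasing in θ, so the posterior mode lies at the lower boundary of the support.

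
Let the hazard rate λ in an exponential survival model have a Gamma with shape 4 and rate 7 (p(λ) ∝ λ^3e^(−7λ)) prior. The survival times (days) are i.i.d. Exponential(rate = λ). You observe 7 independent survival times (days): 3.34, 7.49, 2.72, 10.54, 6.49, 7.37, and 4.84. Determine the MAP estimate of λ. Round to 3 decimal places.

The Exponential(rate=λ) likelihood is ∝ λ^n e^(−λΣtᵢ). Here n = 7 and Σtᵢ = 3.34 + 7.49 + 2.72 + 10.54 + 6.49 + 7.37 + 4.84 = 42.79.
Posterior ∝ λ^3e^(−7λ) · λ^7e^(−42.79λ) = λ^10e^(−49.79λ), i.e. Gamma(11, 49.79).
Mode = (a−1)/b = 10/49.79 ≈ 0.201.

λ̂_MAP = 0.201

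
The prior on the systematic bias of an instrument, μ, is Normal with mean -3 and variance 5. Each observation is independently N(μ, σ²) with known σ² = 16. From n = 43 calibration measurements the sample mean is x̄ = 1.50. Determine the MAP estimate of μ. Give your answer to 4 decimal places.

μ̂_MAP = 1.1883

n = 43, x̄ = 1.50.
For a Normal prior and Normal likelihood with known variance, the posterior is Normal; its mode equals its mean, the precision-weighted average.
Prior precision 1/σ₀² = 1/5 = 0.2; data precision n/σ² = 43/16 = 2.6875.
μ̂ = (0.2·(-3) + 2.6875·1.5) / (0.2 + 2.6875) = 3.43125/2.8875 = 183/154 ≈ 1.1883.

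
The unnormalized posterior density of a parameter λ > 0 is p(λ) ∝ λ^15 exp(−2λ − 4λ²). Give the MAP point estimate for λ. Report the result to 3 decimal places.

λ̂_MAP = 1.250

ℓ'(λ) = 15/λ − 2 − 8λ. Setting this to zero and multiplying by λ: 8λ² + 2λ − 15 = 0.
λ = (−2 + √(2² + 4·8·15)) / (2·8) = (−2 + √484) / 16 = (−2 + 22)/16 = 5/4.
ℓ''(λ) = −15/λ² − 8 < 0, confirming a maximum.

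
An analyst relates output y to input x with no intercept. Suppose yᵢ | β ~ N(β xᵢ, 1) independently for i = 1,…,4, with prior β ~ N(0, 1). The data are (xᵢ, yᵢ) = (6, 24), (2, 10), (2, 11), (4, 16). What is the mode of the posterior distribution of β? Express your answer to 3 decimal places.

β̂_MAP = 4.098

log p(β | y) = −Σ(yᵢ − βxᵢ)²/(2·1) − β²/(2·1) + const.
Setting the derivative to zero: Σxᵢ(yᵢ − βxᵢ)/1 − β/1 = 0, so β = Σxᵢyᵢ / (Σxᵢ² + σ²/τ²).
Σxᵢyᵢ = 6·24 + 2·10 + 2·11 + 4·16 = 250; Σxᵢ² = 60; σ²/τ² = 1.
β̂_MAP = 250 / (60 + 1) = 250/61 ≈ 4.098.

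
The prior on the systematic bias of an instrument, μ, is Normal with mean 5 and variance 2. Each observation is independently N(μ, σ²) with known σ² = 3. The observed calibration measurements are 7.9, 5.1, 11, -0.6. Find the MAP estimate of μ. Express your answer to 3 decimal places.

μ̂_MAP = 5.618

n = 4; x̄ = (7.9 + 5.1 + 11 + (-0.6))/4 = 23.4/4 = 5.85.
For a Normal prior and Normal likelihood with known variance, the posterior is Normal; its mode equals its mean, the precision-weighted average.
Prior precision 1/σ₀² = 1/2 = 0.5; data precision n/σ² = 4/3.
μ̂ = (0.5·5 + (4/3)·5.85) / (0.5 + 4/3) = 10.3/(11/6) = 309/55 ≈ 5.618.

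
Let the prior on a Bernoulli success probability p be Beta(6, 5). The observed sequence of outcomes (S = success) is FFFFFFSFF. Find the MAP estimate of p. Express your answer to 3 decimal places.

p̂_MAP = 0.333

Prior: Beta(6, 5).
Data: 1 success in 9 trials (from the sequence). The binomial likelihood contributes p(1−p)^8, so the posterior is Beta(6+1, 5+8) = Beta(7, 13).
For Beta(a, b) with a, b > 1 the mode is (a−1)/(a+b−2) = 6/18 ≈ 0.333.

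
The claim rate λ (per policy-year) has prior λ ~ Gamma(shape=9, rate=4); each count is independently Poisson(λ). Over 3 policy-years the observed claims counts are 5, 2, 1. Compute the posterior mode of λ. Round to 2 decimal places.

λ̂_MAP = 2.29

Σxᵢ = 5+2+1 = 8, with n = 3.
Posterior ∝ λ^8e^(−4λ) · λ^8e^(−3λ) = λ^16e^(−7λ), i.e. Gamma(shape=17, rate=7).
The mode of a Gamma(a, b) with a ≥ 1 (shape–rate) is (a−1)/b = 16/7 ≈ 2.29.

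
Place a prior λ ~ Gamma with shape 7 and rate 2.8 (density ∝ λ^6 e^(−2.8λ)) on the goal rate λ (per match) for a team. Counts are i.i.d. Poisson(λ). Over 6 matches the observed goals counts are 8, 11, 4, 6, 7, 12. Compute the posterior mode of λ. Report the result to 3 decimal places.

Σxᵢ = 8+11+4+6+7+12 = 48, with n = 6.
Posterior ∝ λ^6e^(−2.8λ) · λ^48e^(−6λ) = λ^54e^(−8.8λ), i.e. Gamma(shape=55, rate=8.8).
The mode of a Gamma(a, b) with a ≥ 1 (shape–rate) is (a−1)/b = 54/8.8 ≈ 6.136.

λ̂_MAP = 6.136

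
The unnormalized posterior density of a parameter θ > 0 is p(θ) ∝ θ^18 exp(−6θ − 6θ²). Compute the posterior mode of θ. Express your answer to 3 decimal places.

θ̂_MAP = 1.000

ℓ'(θ) = 18/θ − 6 − 12θ. Setting this to zero and multiplying by θ: 12θ² + 6θ − 18 = 0.
θ = (−6 + √(6² + 4·12·18)) / (2·12) = (−6 + √900) / 24 = (−6 + 30)/24 = 1.
ℓ''(θ) = −18/θ² − 12 < 0, confirming a maximum.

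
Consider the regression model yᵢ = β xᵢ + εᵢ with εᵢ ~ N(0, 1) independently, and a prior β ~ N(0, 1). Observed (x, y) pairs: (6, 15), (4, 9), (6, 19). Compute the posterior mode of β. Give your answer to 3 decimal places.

log p(β | y) = −Σ(yᵢ − βxᵢ)²/(2·1) − β²/(2·1) + const.
Setting the derivative to zero: Σxᵢ(yᵢ − βxᵢ)/1 − β/1 = 0, so β = Σxᵢyᵢ / (Σxᵢ² + σ²/τ²).
Σxᵢyᵢ = 6·15 + 4·9 + 6·19 = 240; Σxᵢ² = 88; σ²/τ² = 1.
β̂_MAP = 240 / (88 + 1) = 240/89 ≈ 2.697.

β̂_MAP = 2.697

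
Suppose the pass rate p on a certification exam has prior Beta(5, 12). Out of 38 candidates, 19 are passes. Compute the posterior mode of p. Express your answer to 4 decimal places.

Prior: Beta(5, 12).
Data: 19 successes in 38 trials. The binomial likelihood contributes p^19(1−p)^19, so the posterior is Beta(5+19, 12+19) = Beta(24, 31).
For Beta(a, b) with a, b > 1 the mode is (a−1)/(a+b−2) = 23/53 ≈ 0.4340.

p̂_MAP = 0.4340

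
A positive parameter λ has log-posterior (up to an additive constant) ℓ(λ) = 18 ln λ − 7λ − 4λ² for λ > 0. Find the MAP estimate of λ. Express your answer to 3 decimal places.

λ̂_MAP = 1.125

ℓ'(λ) = 18/λ − 7 − 8λ. Setting this to zero and multiplying by λ: 8λ² + 7λ − 18 = 0.
λ = (−7 + √(7² + 4·8·18)) / (2·8) = (−7 + √625) / 16 = (−7 + 25)/16 = 9/8.
ℓ''(λ) = −18/λ² − 8 < 0, confirming a maximum.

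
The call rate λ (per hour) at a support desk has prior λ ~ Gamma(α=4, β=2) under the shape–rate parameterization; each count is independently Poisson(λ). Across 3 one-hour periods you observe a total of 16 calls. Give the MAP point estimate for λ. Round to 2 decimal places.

Σxᵢ = 16, n = 3.
Posterior ∝ λ^3e^(−2λ) · λ^16e^(−3λ) = λ^19e^(−5λ), i.e. Gamma(shape=20, rate=5).
The mode of a Gamma(a, b) with a ≥ 1 (shape–rate) is (a−1)/b = 19/5 ≈ 3.80.

λ̂_MAP = 3.80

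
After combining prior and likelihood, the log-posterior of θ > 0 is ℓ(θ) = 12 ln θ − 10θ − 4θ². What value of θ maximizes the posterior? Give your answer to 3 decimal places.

θ̂_MAP = 0.750

ℓ'(θ) = 12/θ − 10 − 8θ. Setting this to zero and multiplying by θ: 8θ² + 10θ − 12 = 0.
θ = (−10 + √(10² + 4·8·12)) / (2·8) = (−10 + √484) / 16 = (−10 + 22)/16 = 3/4.
ℓ''(θ) = −12/θ² − 8 < 0, confirming a maximum.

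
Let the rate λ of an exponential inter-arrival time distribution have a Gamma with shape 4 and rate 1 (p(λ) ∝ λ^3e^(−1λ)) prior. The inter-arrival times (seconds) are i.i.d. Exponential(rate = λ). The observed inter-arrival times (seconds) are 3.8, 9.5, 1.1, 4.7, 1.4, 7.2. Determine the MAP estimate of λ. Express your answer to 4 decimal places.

λ̂_MAP = 0.3136

The Exponential(rate=λ) likelihood is ∝ λ^n e^(−λΣtᵢ). Here n = 6 and Σtᵢ = 3.8 + 9.5 + 1.1 + 4.7 + 1.4 + 7.2 = 27.7.
Posterior ∝ λ^3e^(−1λ) · λ^6e^(−27.7λ) = λ^9e^(−28.7λ), i.e. Gamma(10, 28.7).
Mode = (a−1)/b = 9/28.7 ≈ 0.3136.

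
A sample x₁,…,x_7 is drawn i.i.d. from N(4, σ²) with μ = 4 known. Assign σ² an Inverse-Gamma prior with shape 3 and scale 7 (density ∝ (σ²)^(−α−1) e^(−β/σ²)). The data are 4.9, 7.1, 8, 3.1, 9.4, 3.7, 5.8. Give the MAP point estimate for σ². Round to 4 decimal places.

Sum of squared deviations about the known mean: SS = (4.9−4)² + (7.1−4)² + (8−4)² + (3.1−4)² + (9.4−4)² + (3.7−4)² + (5.8−4)² = 59.72.
The Normal likelihood contributes (σ²)^(−n/2) exp(−SS/(2σ²)), so the posterior is Inverse-Gamma(α + n/2, β + SS/2) = Inverse-Gamma(6.5, 36.86).
The mode of Inverse-Gamma(a, b) is b/(a+1) = 36.86/7.5 ≈ 4.9147.

σ̂²_MAP = 4.9147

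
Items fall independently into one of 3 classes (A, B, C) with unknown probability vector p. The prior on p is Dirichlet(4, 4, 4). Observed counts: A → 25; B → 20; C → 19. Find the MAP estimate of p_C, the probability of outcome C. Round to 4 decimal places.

MAP estimate of p_C = 0.3014

The posterior is Dirichlet(αᵢ + nᵢ) = Dirichlet(29, 24, 23).
For a Dirichlet(a₁,…,a_K) with all aᵢ > 1, the mode has j-th component (aⱼ − 1)/(Σaᵢ − K).
Here Σaᵢ = 76 and K = 3, so p_C = (23 − 1)/(76 − 3) = 22/73 ≈ 0.3014.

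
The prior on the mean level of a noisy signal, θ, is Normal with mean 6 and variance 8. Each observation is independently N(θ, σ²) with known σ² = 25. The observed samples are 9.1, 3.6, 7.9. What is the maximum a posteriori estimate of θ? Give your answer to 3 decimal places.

n = 3; x̄ = (9.1 + 3.6 + 7.9)/3 = 20.6/3 = 103/15 ≈ 6.8667.
For a Normal prior and Normal likelihood with known variance, the posterior is Normal; its mode equals its mean, the precision-weighted average.
Prior precision 1/σ₀² = 1/8 = 0.125; data precision n/σ² = 3/25 = 0.12.
θ̂ = (0.125·6 + 0.12·(103/15)) / (0.125 + 0.12) = 1.574/0.245 = 1574/245 ≈ 6.424.

θ̂_MAP = 6.424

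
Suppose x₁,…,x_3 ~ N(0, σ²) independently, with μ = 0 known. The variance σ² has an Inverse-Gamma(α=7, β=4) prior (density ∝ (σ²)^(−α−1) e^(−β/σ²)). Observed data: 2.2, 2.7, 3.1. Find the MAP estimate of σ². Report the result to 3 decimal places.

Sum of squared deviations about the known mean: SS = (2.2−0)² + (2.7−0)² + (3.1−0)² = 21.74.
The Normal likelihood contributes (σ²)^(−n/2) exp(−SS/(2σ²)), so the posterior is Inverse-Gamma(α + n/2, β + SS/2) = Inverse-Gamma(8.5, 14.87).
The mode of Inverse-Gamma(a, b) is b/(a+1) = 14.87/9.5 ≈ 1.565.

σ̂²_MAP = 1.565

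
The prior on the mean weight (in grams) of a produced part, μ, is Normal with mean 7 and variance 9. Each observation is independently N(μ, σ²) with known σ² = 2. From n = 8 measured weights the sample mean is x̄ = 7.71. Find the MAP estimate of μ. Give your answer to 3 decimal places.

μ̂_MAP = 7.691

n = 8, x̄ = 7.71.
For a Normal prior and Normal likelihood with known variance, the posterior is Normal; its mode equals its mean, the precision-weighted average.
Prior precision 1/σ₀² = 1/9; data precision n/σ² = 8/2 = 4.
μ̂ = ((1/9)·7 + 4·7.71) / (1/9 + 4) = (7114/225)/(37/9) = 7114/925 ≈ 7.691.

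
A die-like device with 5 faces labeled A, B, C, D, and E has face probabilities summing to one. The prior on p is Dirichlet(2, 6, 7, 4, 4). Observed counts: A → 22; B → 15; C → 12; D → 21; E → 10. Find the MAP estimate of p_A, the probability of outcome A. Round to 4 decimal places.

The posterior is Dirichlet(αᵢ + nᵢ) = Dirichlet(24, 21, 19, 25, 14).
For a Dirichlet(a₁,…,a_K) with all aᵢ > 1, the mode has j-th component (aⱼ − 1)/(Σaᵢ − K).
Here Σaᵢ = 103 and K = 5, so p_A = (24 − 1)/(103 − 5) = 23/98 ≈ 0.2347.

MAP estimate of p_A = 0.2347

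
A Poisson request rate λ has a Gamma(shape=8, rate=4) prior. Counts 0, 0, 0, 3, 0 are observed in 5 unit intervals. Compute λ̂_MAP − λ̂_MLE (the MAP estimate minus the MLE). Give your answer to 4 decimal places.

MAP − MLE = 0.5111

Σxᵢ = 3. Posterior is Gamma(11, 9); MAP = (11−1)/9 = 10/9 ≈ 1.11111.
MLE = x̄ = 3/5 ≈ 0.60000.
Difference = 10/9 − 3/5 = 23/45 ≈ 0.5111.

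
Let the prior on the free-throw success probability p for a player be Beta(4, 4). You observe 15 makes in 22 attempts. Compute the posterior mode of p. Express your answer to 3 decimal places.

Prior: Beta(4, 4).
Data: 15 successes in 22 trials. The binomial likelihood contributes p^15(1−p)^7, so the posterior is Beta(4+15, 4+7) = Beta(19, 11).
For Beta(a, b) with a, b > 1 the mode is (a−1)/(a+b−2) = 18/28 ≈ 0.643.

p̂_MAP = 0.643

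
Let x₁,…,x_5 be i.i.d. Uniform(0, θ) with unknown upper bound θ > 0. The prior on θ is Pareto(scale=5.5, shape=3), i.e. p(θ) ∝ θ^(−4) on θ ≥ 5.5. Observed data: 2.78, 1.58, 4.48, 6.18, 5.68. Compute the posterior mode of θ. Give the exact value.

θ̂_MAP = 6.18

The Uniform(0, θ) likelihood is θ^(−n) for θ ≥ max(xᵢ), zero otherwise. Here max(xᵢ) = 6.18.
Posterior ∝ θ^(−4) · θ^(−5) = θ^(−9) on θ ≥ max(5.5, 6.18) = 6.18.
This density is strictly decreasing in θ, so the posterior mode lies at the lower boundary of the support.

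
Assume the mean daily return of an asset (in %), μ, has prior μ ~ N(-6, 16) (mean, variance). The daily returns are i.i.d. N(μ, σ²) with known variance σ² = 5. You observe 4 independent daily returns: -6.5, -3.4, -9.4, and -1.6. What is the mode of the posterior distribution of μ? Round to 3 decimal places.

μ̂_MAP = -5.281

n = 4; x̄ = ((-6.5) + (-3.4) + (-9.4) + (-1.6))/4 = -20.9/4 = -5.225.
For a Normal prior and Normal likelihood with known variance, the posterior is Normal; its mode equals its mean, the precision-weighted average.
Prior precision 1/σ₀² = 1/16 = 0.0625; data precision n/σ² = 4/5 = 0.8.
μ̂ = (0.0625·(-6) + 0.8·(-5.225)) / (0.0625 + 0.8) = (-4.555)/0.8625 = -1822/345 ≈ -5.281.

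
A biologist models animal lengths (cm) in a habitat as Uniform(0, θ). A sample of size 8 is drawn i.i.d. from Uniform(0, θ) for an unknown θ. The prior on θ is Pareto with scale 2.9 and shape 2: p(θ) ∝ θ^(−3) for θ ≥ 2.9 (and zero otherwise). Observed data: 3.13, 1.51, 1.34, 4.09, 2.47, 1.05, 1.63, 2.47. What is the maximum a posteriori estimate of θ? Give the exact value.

θ̂_MAP = 4.09

The Uniform(0, θ) likelihood is θ^(−n) for θ ≥ max(xᵢ), zero otherwise. Here max(xᵢ) = 4.09.
Posterior ∝ θ^(−3) · θ^(−8) = θ^(−11) on θ ≥ max(2.9, 4.09) = 4.09.
This density is strictly decreasing in θ, so the posterior mode lies at the lower boundary of the support.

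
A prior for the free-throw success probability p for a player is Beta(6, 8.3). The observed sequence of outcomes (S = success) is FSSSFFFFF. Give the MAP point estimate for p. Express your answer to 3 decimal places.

Prior: Beta(6, 8.3).
Data: 3 successes in 9 trials (from the sequence). The binomial likelihood contributes p^3(1−p)^6, so the posterior is Beta(6+3, 8.3+6) = Beta(9, 14.3).
For Beta(a, b) with a, b > 1 the mode is (a−1)/(a+b−2) = 8/21.3 ≈ 0.376.

p̂_MAP = 0.376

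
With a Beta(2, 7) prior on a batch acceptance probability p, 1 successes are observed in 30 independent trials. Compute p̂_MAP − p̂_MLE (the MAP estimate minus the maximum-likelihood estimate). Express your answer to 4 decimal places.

MAP − MLE = 0.0207

Posterior is Beta(3, 36); MAP = (3−1)/(39−2) = 2/37 ≈ 0.05405.
MLE ignores the prior: p̂_MLE = k/n = 1/30 ≈ 0.03333.
Difference = 2/37 − 1/30 = 23/1110 ≈ 0.0207.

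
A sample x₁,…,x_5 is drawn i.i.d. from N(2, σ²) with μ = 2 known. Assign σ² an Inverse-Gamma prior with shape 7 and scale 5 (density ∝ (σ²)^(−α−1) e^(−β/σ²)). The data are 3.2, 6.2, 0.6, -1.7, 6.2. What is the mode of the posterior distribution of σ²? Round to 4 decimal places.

σ̂²_MAP = 2.9700

Sum of squared deviations about the known mean: SS = (3.2−2)² + (6.2−2)² + (0.6−2)² + (-1.7−2)² + (6.2−2)² = 52.37.
The Normal likelihood contributes (σ²)^(−n/2) exp(−SS/(2σ²)), so the posterior is Inverse-Gamma(α + n/2, β + SS/2) = Inverse-Gamma(9.5, 31.185).
The mode of Inverse-Gamma(a, b) is b/(a+1) = 31.185/10.5 ≈ 2.9700.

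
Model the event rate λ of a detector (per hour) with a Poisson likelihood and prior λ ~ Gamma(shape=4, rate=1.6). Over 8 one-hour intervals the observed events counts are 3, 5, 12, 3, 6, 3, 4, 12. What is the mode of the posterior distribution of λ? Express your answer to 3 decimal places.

λ̂_MAP = 5.313

Σxᵢ = 3+5+12+3+6+3+4+12 = 48, with n = 8.
Posterior ∝ λ^3e^(−1.6λ) · λ^48e^(−8λ) = λ^51e^(−9.6λ), i.e. Gamma(shape=52, rate=9.6).
The mode of a Gamma(a, b) with a ≥ 1 (shape–rate) is (a−1)/b = 51/9.6 ≈ 5.313.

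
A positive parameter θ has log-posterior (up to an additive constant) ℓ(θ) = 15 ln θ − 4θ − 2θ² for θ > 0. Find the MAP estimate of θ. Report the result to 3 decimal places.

θ̂_MAP = 1.500

ℓ'(θ) = 15/θ − 4 − 4θ. Setting this to zero and multiplying by θ: 4θ² + 4θ − 15 = 0.
θ = (−4 + √(4² + 4·4·15)) / (2·4) = (−4 + √256) / 8 = (−4 + 16)/8 = 3/2.
ℓ''(θ) = −15/θ² − 4 < 0, confirming a maximum.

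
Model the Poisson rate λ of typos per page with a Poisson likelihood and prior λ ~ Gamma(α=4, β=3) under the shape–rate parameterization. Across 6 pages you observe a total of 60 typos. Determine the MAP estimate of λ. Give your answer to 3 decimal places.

λ̂_MAP = 7.000

Σxᵢ = 60, n = 6.
Posterior ∝ λ^3e^(−3λ) · λ^60e^(−6λ) = λ^63e^(−9λ), i.e. Gamma(shape=64, rate=9).
The mode of a Gamma(a, b) with a ≥ 1 (shape–rate) is (a−1)/b = 63/9 ≈ 7.000.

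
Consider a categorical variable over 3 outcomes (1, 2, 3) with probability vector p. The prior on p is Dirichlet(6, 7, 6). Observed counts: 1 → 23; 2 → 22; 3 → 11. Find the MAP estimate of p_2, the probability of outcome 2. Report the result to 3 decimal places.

The posterior is Dirichlet(αᵢ + nᵢ) = Dirichlet(29, 29, 17).
For a Dirichlet(a₁,…,a_K) with all aᵢ > 1, the mode has j-th component (aⱼ − 1)/(Σaᵢ − K).
Here Σaᵢ = 75 and K = 3, so p_2 = (29 − 1)/(75 − 3) = 28/72 ≈ 0.389.

MAP estimate: 0.389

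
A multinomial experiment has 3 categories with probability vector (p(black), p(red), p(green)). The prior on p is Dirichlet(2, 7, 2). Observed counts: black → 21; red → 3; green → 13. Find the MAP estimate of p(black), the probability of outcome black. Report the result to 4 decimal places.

MAP estimate of p(black) = 0.4889

The posterior is Dirichlet(αᵢ + nᵢ) = Dirichlet(23, 10, 15).
For a Dirichlet(a₁,…,a_K) with all aᵢ > 1, the mode has j-th component (aⱼ − 1)/(Σaᵢ − K).
Here Σaᵢ = 48 and K = 3, so p(black) = (23 − 1)/(48 − 3) = 22/45 ≈ 0.4889.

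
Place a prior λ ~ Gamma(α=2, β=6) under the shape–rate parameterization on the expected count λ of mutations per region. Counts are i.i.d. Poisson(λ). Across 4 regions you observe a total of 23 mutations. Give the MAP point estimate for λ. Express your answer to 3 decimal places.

λ̂_MAP = 2.400

Σxᵢ = 23, n = 4.
Posterior ∝ λe^(−6λ) · λ^23e^(−4λ) = λ^24e^(−10λ), i.e. Gamma(shape=25, rate=10).
The mode of a Gamma(a, b) with a ≥ 1 (shape–rate) is (a−1)/b = 24/10 ≈ 2.400.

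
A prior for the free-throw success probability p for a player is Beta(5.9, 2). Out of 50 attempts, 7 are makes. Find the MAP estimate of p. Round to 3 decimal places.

Prior: Beta(5.9, 2).
Data: 7 successes in 50 trials. The binomial likelihood contributes p^7(1−p)^43, so the posterior is Beta(5.9+7, 2+43) = Beta(12.9, 45).
For Beta(a, b) with a, b > 1 the mode is (a−1)/(a+b−2) = 11.9/55.9 ≈ 0.213.

p̂_MAP = 0.213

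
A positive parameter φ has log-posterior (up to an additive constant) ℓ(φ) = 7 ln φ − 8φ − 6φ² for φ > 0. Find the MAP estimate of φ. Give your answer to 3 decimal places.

ℓ'(φ) = 7/φ − 8 − 12φ. Setting this to zero and multiplying by φ: 12φ² + 8φ − 7 = 0.
φ = (−8 + √(8² + 4·12·7)) / (2·12) = (−8 + √400) / 24 = (−8 + 20)/24 = 1/2.
ℓ''(φ) = −7/φ² − 12 < 0, confirming a maximum.

φ̂_MAP = 0.500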